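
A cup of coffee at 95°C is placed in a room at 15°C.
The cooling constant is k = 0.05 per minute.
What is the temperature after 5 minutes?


Newton's law: dT/dt = -k(T - T_a) has solution T(t) = T_a + (T₀ - T_a)e^(-kt).
Plug in T_a = 15, T₀ = 95, k = 0.05, t = 5: T(5) = 15 + (80)e^(-0.25) ≈ 77.3°C.


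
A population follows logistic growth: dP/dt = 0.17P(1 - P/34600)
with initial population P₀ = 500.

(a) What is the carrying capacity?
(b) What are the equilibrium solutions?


Logistic ODE dP/dt = 0.17P(1 - P/34600) has equilibria where dP/dt = 0, i.e. P = 0 or P = 34600.
The coefficient (1 - P/K) = 0 when P = K, identifying K = 34600 as the carrying capacity.
(a) K = 34600; (b) equilibria P = 0 and P = 34600.


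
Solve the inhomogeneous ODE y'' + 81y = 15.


Homogeneous part: r² + 81 = 0 ⇒ r = ±9i, so y_h = C₁cos(9x) + C₂sin(9x).
Try constant y_p = A; plug in: 81A = 15 ⇒ A = 5/27.
General solution: y = C₁cos(9x) + C₂sin(9x) + 5/27.


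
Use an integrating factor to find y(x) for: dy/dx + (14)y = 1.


P(x) = 14, Q(x) = 1; integrating factor μ = e^(14x).
(μ y)' = e^(14x) ⇒ μ y = (1/14)e^(14x) + C.
Divide by μ: y = 1/14 + Ce^(-14x).


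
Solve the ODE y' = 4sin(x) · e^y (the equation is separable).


Separate: e^(-y) dy = 4sin(x) dx.
Integrate: -e^(-y) = -4cos(x) + C₀.
Rearrange: e^(-y) = 4cos(x) + C.


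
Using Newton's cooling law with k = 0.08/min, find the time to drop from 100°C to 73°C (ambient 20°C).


From T(t) = T_a + (T₀ - T_a)e^(-kt), set T(t) = 73:
(73 - 20) / (100 - 20) = e^(-0.08t), so t = -ln(0.662)/0.08 ≈ 5.1 minutes.


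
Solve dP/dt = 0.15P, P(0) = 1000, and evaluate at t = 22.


The ODE dP/dt = 0.15P has solution P(t) = P(0)e^(0.15t).
Substitute P(0) = 1000 and t = 22: P(22) = 1000 e^(3.30) ≈ 27113.


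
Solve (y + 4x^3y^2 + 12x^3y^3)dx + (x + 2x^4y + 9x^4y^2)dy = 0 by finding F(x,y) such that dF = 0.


Check exactness: ∂M/∂y = 1 + 8x^3y + 36x^3y^2 and ∂N/∂x = 1 + 8x^3y + 36x^3y^2; equal, so the equation is exact.
Integrate M with respect to x (treating y as constant): ∫M dx = xy + x^4y^2 + 3x^4y^3 + h(y).
Differentiate w.r.t. y and set equal to N: all terms match, so h'(y) = 0 and h is a constant absorbed into C.
General solution: xy + x^4y^2 + 3x^4y^3 = C.


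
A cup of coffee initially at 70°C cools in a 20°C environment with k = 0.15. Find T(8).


Newton's law: dT/dt = -k(T - T_a) has solution T(t) = T_a + (T₀ - T_a)e^(-kt).
Plug in T_a = 20, T₀ = 70, k = 0.15, t = 8: T(8) = 20 + (50)e^(-1.20) ≈ 35.1°C.


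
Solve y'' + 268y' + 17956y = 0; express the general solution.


Characteristic equation: r² + 268r + 17956 = 0, i.e. (r + 134)² = 0.
Repeated root r = -134; include an x factor for the second linearly independent solution.
General solution: y = (C₁ + C₂x)e^(-134x).


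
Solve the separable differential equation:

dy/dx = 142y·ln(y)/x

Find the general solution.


Separate: dy/[y ln(y)] = 142 dx/x.
Substitute u = ln(y): du/u = 142 dx/x.
Integrate: ln|ln(y)| = 142ln|x| + C₀, hence ln(y) = C·x^142.


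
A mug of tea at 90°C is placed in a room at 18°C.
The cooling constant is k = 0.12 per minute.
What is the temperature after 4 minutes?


Newton's law: dT/dt = -k(T - T_a) has solution T(t) = T_a + (T₀ - T_a)e^(-kt).
Plug in T_a = 18, T₀ = 90, k = 0.12, t = 4: T(4) = 18 + (72)e^(-0.48) ≈ 62.6°C.


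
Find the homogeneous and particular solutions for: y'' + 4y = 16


Homogeneous part: r² + 4 = 0 ⇒ r = ±2i, so y_h = C₁cos(2x) + C₂sin(2x).
Try constant y_p = A; plug in: 4A = 16 ⇒ A = 4.
General solution: y = C₁cos(2x) + C₂sin(2x) + 4.


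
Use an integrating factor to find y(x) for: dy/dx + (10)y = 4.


P(x) = 10, Q(x) = 4; integrating factor μ = e^(10x).
(μ y)' = 4e^(10x) ⇒ μ y = (2/5)e^(10x) + C.
Divide by μ: y = 2/5 + Ce^(-10x).


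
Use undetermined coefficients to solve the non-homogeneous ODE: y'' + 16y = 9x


Homogeneous: r² + 16 = 0 ⇒ r = ±4i, y_h = C₁cos(4x) + C₂sin(4x).
Polynomial forcing; try y_p = Ax + B. Then y_p'' + 16 y_p = 16(Ax + B) = 9x, so B = 0 and A = 9/16.
General solution: y = C₁cos(4x) + C₂sin(4x) + (9/16)x.


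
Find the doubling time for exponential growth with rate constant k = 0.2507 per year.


Exponential growth: P(t) = P₀ e^(0.2507t). Set P(t)/P₀ = 2: e^(0.2507t) = 2.
Solve: t = ln(2)/0.2507 ≈ 2.76 years.


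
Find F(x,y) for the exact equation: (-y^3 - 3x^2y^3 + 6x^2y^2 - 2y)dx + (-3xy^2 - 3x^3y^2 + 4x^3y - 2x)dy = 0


Check exactness: ∂M/∂y = -3y^2 - 9x^2y^2 + 12x^2y - 2 and ∂N/∂x = -3y^2 - 9x^2y^2 + 12x^2y - 2; equal, so the equation is exact.
Integrate M with respect to x (treating y as constant): ∫M dx = -xy^3 - x^3y^3 + 2x^3y^2 - 2xy + h(y).
Differentiate w.r.t. y and set equal to N: all terms match, so h'(y) = 0 and h is a constant absorbed into C.
General solution: -xy^3 - x^3y^3 + 2x^3y^2 - 2xy = C.


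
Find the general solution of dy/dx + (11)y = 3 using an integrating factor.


P(x) = 11, Q(x) = 3; integrating factor μ = e^(11x).
(μ y)' = 3e^(11x) ⇒ μ y = (3/11)e^(11x) + C.
Divide by μ: y = 3/11 + Ce^(-11x).


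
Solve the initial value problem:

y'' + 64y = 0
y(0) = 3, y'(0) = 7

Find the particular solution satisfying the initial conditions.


Characteristic roots of r² + 64 = 0 are ±8i, so y = C₁cos(8x) + C₂sin(8x).
Apply y(0) = 3: C₁ = 3. Differentiate and apply y'(0) = 7: 8·C₂ = 7, so C₂ = 7/8.
Particular solution: y = 3cos(8x) + (7/8)sin(8x).


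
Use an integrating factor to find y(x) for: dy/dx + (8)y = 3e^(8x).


P(x) = 8 ⇒ μ = e^(8x).
(μ y)' = 3e^(16x) ⇒ μ y = (3/16)e^(16x) + C.
Divide by μ: y = (3/16)e^(8x) + Ce^(-8x).


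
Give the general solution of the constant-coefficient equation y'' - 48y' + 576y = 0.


Characteristic equation: r² - 48r + 576 = 0, i.e. (r - 24)² = 0.
Repeated root r = 24; include an x factor for the second linearly independent solution.
General solution: y = (C₁ + C₂x)e^(24x).


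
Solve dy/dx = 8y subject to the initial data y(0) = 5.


General solution of y' = 8y is y = Ce^(8x).
Apply y(0) = 5: C = 5.
Particular solution: y = 5e^(8x).


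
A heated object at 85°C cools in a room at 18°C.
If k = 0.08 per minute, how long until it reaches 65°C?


From T(t) = T_a + (T₀ - T_a)e^(-kt), set T(t) = 65:
(65 - 18) / (85 - 18) = e^(-0.08t), so t = -ln(0.701)/0.08 ≈ 4.4 minutes.


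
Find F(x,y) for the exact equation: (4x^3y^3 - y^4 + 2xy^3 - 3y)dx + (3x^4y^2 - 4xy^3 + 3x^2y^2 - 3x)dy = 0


Check exactness: ∂M/∂y = 12x^3y^2 - 4y^3 + 6xy^2 - 3 and ∂N/∂x = 12x^3y^2 - 4y^3 + 6xy^2 - 3; equal, so the equation is exact.
Integrate M with respect to x (treating y as constant): ∫M dx = x^4y^3 - xy^4 + x^2y^3 - 3xy + h(y).
Differentiate w.r.t. y and set equal to N: all terms match, so h'(y) = 0 and h is a constant absorbed into C.
General solution: x^4y^3 - xy^4 + x^2y^3 - 3xy = C.


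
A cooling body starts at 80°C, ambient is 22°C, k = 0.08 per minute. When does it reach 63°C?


From T(t) = T_a + (T₀ - T_a)e^(-kt), set T(t) = 63:
(63 - 22) / (80 - 22) = e^(-0.08t), so t = -ln(0.707)/0.08 ≈ 4.3 minutes.


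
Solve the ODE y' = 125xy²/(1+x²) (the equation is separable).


Separate: dy/y² = 125x/(1+x²) dx.
Integrate LHS: ∫ dy/y² = -1/y.
Integrate RHS via u = 1+x²: (125/2)ln(1+x²) + C.
Result: -1/y = (125/2)ln(1+x²) + C.


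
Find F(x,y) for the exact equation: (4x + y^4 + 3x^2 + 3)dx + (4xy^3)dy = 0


Check exactness: ∂M/∂y = 4y^3 and ∂N/∂x = 4y^3; equal, so the equation is exact.
Integrate M with respect to x (treating y as constant): ∫M dx = 2x^2 + xy^4 + x^3 + 3x + h(y).
Differentiate w.r.t. y and set equal to N: all terms match, so h'(y) = 0 and h is a constant absorbed into C.
General solution: 2x^2 + xy^4 + x^3 + 3x = C.


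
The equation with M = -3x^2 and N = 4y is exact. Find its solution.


Check exactness: ∂M/∂y = 0 and ∂N/∂x = 0; equal, so the equation is exact.
Integrate M with respect to x (treating y as constant): ∫M dx = -x^3 + h(y).
Differentiate w.r.t. y and set equal to N: the x-dependent terms already match, leaving h'(y) = 4y. Integrate: h(y) = 2y^2.
So F(x,y) = 2y^2 - x^3.
General solution: 2y^2 - x^3 = C.


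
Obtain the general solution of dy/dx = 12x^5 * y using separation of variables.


Separate variables: dy/y = 12x^5 dx.
Integrate: ln|y| = 2x^6 + C₀.
Exponentiate: y = Ce^(2x^6).


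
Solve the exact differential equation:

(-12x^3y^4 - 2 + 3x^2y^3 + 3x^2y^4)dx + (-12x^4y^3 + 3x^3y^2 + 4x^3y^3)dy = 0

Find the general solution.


Check exactness: ∂M/∂y = -48x^3y^3 + 9x^2y^2 + 12x^2y^3 and ∂N/∂x = -48x^3y^3 + 9x^2y^2 + 12x^2y^3; equal, so the equation is exact.
Integrate M with respect to x (treating y as constant): ∫M dx = -3x^4y^4 - 2x + x^3y^3 + x^3y^4 + h(y).
Differentiate w.r.t. y and set equal to N: all terms match, so h'(y) = 0 and h is a constant absorbed into C.
General solution: -3x^4y^4 - 2x + x^3y^3 + x^3y^4 = C.


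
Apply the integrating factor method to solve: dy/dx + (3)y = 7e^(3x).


P(x) = 3 ⇒ μ = e^(3x).
(μ y)' = 7e^(6x) ⇒ μ y = (7/6)e^(6x) + C.
Divide by μ: y = (7/6)e^(3x) + Ce^(-3x).


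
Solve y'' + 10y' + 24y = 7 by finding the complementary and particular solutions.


Characteristic roots of r² + 10r + 24 = 0 are -4, -6.
y_h = C₁e^(-4x) + C₂e^(-6x).
Constant forcing; try y_p = A. Then 24A = 7 ⇒ A = 7/24.
General solution: y = C₁e^(-4x) + C₂e^(-6x) + 7/24.


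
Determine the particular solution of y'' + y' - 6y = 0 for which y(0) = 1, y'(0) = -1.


Characteristic roots of r² + r - 6 = 0 are -3, 2.
General solution y = c₁ e^(-3x) + c₂ e^(2x).
Apply y(0) = 1: c₁ + c₂ = 1. Apply y'(0) = -1: -3 c₁ + 2 c₂ = -1.
Solve: c₁ = 3/5, c₂ = 2/5.
Particular solution: y = (3/5)e^(-3x) + (2/5)e^(2x).


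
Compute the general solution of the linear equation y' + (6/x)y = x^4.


P(x) = 6/x ⇒ μ = x^6.
(x^6 y)' = x^10 ⇒ x^6 y = x^11/(11) + C.
Solve for y: y = (1/11)x^5 + C/x^6.


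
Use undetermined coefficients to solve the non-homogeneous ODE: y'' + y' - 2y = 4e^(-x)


Characteristic roots of r² + r - 2 = 0 are -2, 1.
y_h = C₁e^(-2x) + C₂e^(x).
Forcing exponent -1 is not a characteristic root; try y_p = Ae^(-x).
Substitute: A·(1 + (1)·-1 + (-2)) = A·-2 = 4, so A = -2.
General solution: y = C₁e^(-2x) + C₂e^(x) - 2e^(-x).


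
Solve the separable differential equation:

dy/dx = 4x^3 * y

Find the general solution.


Separate variables: dy/y = 4x^3 dx.
Integrate: ln|y| = x^4 + C₀.
Exponentiate: y = Ce^(x^4).


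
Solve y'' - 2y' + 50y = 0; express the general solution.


Characteristic equation: r² - 2r + 50 = 0.
Discriminant is negative; roots r = 1 ± 7i (complex conjugate pair).
General solution uses e^(α x)(C₁ cos(β x) + C₂ sin(β x)): y = e^(x)(C₁cos(7x) + C₂sin(7x)).


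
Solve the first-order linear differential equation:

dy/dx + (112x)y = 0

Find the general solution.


P(x) = 112x ⇒ μ = e^(56x²).
Q(x) = 0 so μ y is constant: y = Ce^(-56x²).


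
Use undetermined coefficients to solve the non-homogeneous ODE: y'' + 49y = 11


Homogeneous part: r² + 49 = 0 ⇒ r = ±7i, so y_h = C₁cos(7x) + C₂sin(7x).
Try constant y_p = A; plug in: 49A = 11 ⇒ A = 11/49.
General solution: y = C₁cos(7x) + C₂sin(7x) + 11/49.


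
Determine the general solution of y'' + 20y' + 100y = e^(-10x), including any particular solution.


Characteristic polynomial (r + 10)² = 0; repeated root r = -10.
y_h = (C₁ + C₂x)e^(-10x). Forcing matches the repeated root (resonance), so try y_p = Ax² e^(-10x).
Substitute and solve for A: 2A = 1, so A = 1/2.
General solution: y = (C₁ + C₂x + (1/2)x²)e^(-10x).


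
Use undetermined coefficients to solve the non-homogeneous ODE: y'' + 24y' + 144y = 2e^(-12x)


Characteristic polynomial (r + 12)² = 0; repeated root r = -12.
y_h = (C₁ + C₂x)e^(-12x). Forcing matches the repeated root (resonance), so try y_p = Ax² e^(-12x).
Substitute and solve for A: 2A = 2, so A = 1.
General solution: y = (C₁ + C₂x + x²)e^(-12x).


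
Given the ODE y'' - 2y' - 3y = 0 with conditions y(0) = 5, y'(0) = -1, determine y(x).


Characteristic roots of r² - 2r - 3 = 0 are -1, 3.
General solution y = c₁ e^(-x) + c₂ e^(3x).
Apply y(0) = 5: c₁ + c₂ = 5. Apply y'(0) = -1: -1 c₁ + 3 c₂ = -1.
Solve: c₁ = 4, c₂ = 1.
Particular solution: y = 4e^(-x) + e^(3x).


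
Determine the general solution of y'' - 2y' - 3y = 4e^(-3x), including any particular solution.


Characteristic roots of r² - 2r - 3 = 0 are -1, 3.
y_h = C₁e^(-x) + C₂e^(3x).
Forcing exponent -3 is not a characteristic root; try y_p = Ae^(-3x).
Substitute: A·(9 + (-2)·-3 + (-3)) = A·12 = 4, so A = 1/3.
General solution: y = C₁e^(-x) + C₂e^(3x) + (1/3)e^(-3x).


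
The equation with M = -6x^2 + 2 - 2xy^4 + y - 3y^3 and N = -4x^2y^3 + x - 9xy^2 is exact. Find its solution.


Check exactness: ∂M/∂y = -8xy^3 + 1 - 9y^2 and ∂N/∂x = -8xy^3 + 1 - 9y^2; equal, so the equation is exact.
Integrate M with respect to x (treating y as constant): ∫M dx = -2x^3 + 2x - x^2y^4 + xy - 3xy^3 + h(y).
Differentiate w.r.t. y and set equal to N: all terms match, so h'(y) = 0 and h is a constant absorbed into C.
General solution: -2x^3 + 2x - x^2y^4 + xy - 3xy^3 = C.


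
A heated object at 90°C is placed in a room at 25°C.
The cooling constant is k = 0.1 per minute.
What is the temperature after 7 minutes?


Newton's law: dT/dt = -k(T - T_a) has solution T(t) = T_a + (T₀ - T_a)e^(-kt).
Plug in T_a = 25, T₀ = 90, k = 0.1, t = 7: T(7) = 25 + (65)e^(-0.70) ≈ 57.3°C.


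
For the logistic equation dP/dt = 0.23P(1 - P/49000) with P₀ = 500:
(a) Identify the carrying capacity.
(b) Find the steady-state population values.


Logistic ODE dP/dt = 0.23P(1 - P/49000) has equilibria where dP/dt = 0, i.e. P = 0 or P = 49000.
The coefficient (1 - P/K) = 0 when P = K, identifying K = 49000 as the carrying capacity.
(a) K = 49000; (b) equilibria P = 0 and P = 49000.


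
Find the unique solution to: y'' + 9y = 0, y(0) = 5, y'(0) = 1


Characteristic roots of r² + 9 = 0 are ±3i, so y = C₁cos(3x) + C₂sin(3x).
Apply y(0) = 5: C₁ = 5. Differentiate and apply y'(0) = 1: 3·C₂ = 1, so C₂ = 1/3.
Particular solution: y = 5cos(3x) + (1/3)sin(3x).


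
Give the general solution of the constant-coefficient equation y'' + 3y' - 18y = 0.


Characteristic equation: r² + 3r - 18 = 0.
Factor: (r + 6)(r - 3) = 0 ⇒ r = -6, 3 (distinct real).
General solution: y = C₁e^(-6x) + C₂e^(3x).


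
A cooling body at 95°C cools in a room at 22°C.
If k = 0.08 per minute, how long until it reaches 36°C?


From T(t) = T_a + (T₀ - T_a)e^(-kt), set T(t) = 36:
(36 - 22) / (95 - 22) = e^(-0.08t), so t = -ln(0.192)/0.08 ≈ 20.6 minutes.


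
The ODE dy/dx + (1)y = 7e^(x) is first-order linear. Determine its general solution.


P(x) = 1 ⇒ μ = e^(x).
(μ y)' = 7e^(2x) ⇒ μ y = (7/2)e^(2x) + C.
Divide by μ: y = (7/2)e^(x) + Ce^(-x).


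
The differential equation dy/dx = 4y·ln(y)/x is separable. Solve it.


Separate: dy/[y ln(y)] = 4 dx/x.
Substitute u = ln(y): du/u = 4 dx/x.
Integrate: ln|ln(y)| = 4ln|x| + C₀, hence ln(y) = C·x^4.


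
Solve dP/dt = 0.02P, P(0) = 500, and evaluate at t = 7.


The ODE dP/dt = 0.02P has solution P(t) = P(0)e^(0.02t).
Substitute P(0) = 500 and t = 7: P(7) = 500 e^(0.14) ≈ 575.


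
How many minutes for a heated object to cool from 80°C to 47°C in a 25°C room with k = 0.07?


From T(t) = T_a + (T₀ - T_a)e^(-kt), set T(t) = 47:
(47 - 25) / (80 - 25) = e^(-0.07t), so t = -ln(0.400)/0.07 ≈ 13.1 minutes.


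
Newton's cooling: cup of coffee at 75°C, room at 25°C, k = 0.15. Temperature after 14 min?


Newton's law: dT/dt = -k(T - T_a) has solution T(t) = T_a + (T₀ - T_a)e^(-kt).
Plug in T_a = 25, T₀ = 75, k = 0.15, t = 14: T(14) = 25 + (50)e^(-2.10) ≈ 31.1°C.


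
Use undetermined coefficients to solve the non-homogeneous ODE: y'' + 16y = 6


Homogeneous part: r² + 16 = 0 ⇒ r = ±4i, so y_h = C₁cos(4x) + C₂sin(4x).
Try constant y_p = A; plug in: 16A = 6 ⇒ A = 3/8.
General solution: y = C₁cos(4x) + C₂sin(4x) + 3/8.


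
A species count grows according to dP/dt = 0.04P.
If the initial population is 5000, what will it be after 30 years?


The ODE dP/dt = 0.04P has solution P(t) = P(0)e^(0.04t).
Substitute P(0) = 5000 and t = 30: P(30) = 5000 e^(1.20) ≈ 16601.


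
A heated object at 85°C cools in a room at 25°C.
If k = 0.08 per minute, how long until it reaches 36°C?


From T(t) = T_a + (T₀ - T_a)e^(-kt), set T(t) = 36:
(36 - 25) / (85 - 25) = e^(-0.08t), so t = -ln(0.183)/0.08 ≈ 21.2 minutes.


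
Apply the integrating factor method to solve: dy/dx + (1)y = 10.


P(x) = 1, Q(x) = 10; integrating factor μ = e^(x).
(μ y)' = 10e^(x) ⇒ μ y = 10e^(x) + C.
Divide by μ: y = 10 + Ce^(-x).


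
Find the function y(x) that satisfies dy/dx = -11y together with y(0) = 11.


General solution of y' = -11y is y = Ce^(-11x).
Apply y(0) = 11: C = 11.
Particular solution: y = 11e^(-11x).


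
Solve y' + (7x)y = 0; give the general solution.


P(x) = 7x ⇒ μ = e^((7/2)x²).
Q(x) = 0 so μ y is constant: y = Ce^(-(7/2)x²).


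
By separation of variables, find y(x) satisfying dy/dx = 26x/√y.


Separate: √y dy = 26x dx.
Integrate: (2/3)y^(3/2) = 13x² + C.


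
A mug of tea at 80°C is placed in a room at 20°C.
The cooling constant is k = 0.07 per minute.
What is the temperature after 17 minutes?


Newton's law: dT/dt = -k(T - T_a) has solution T(t) = T_a + (T₀ - T_a)e^(-kt).
Plug in T_a = 20, T₀ = 80, k = 0.07, t = 17: T(17) = 20 + (60)e^(-1.19) ≈ 38.3°C.


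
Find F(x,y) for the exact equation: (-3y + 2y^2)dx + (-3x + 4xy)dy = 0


Check exactness: ∂M/∂y = -3 + 4y and ∂N/∂x = -3 + 4y; equal, so the equation is exact.
Integrate M with respect to x (treating y as constant): ∫M dx = -3xy + 2xy^2 + h(y).
Differentiate w.r.t. y and set equal to N: all terms match, so h'(y) = 0 and h is a constant absorbed into C.
General solution: -3xy + 2xy^2 = C.


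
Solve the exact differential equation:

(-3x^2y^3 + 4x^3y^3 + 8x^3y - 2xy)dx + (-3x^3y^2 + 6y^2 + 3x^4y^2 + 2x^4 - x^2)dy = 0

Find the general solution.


Check exactness: ∂M/∂y = -9x^2y^2 + 12x^3y^2 + 8x^3 - 2x and ∂N/∂x = -9x^2y^2 + 12x^3y^2 + 8x^3 - 2x; equal, so the equation is exact.
Integrate M with respect to x (treating y as constant): ∫M dx = -x^3y^3 + x^4y^3 + 2x^4y - x^2y + h(y).
Differentiate w.r.t. y and set equal to N: the x-dependent terms already match, leaving h'(y) = 6y^2. Integrate: h(y) = 2y^3.
So F(x,y) = -x^3y^3 + 2y^3 + x^4y^3 + 2x^4y - x^2y.
General solution: -x^3y^3 + 2y^3 + x^4y^3 + 2x^4y - x^2y = C.


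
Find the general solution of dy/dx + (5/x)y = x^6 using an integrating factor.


P(x) = 5/x ⇒ μ = x^5.
(x^5 y)' = x^5·x^6 = x^11.
Integrate: x^5 y = x^12/(12) + C.
Solve for y: y = (1/12)x^7 + C/x^5.


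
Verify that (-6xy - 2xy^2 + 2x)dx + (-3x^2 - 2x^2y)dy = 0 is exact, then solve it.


Check exactness: ∂M/∂y = -6x - 4xy and ∂N/∂x = -6x - 4xy; equal, so the equation is exact.
Integrate M with respect to x (treating y as constant): ∫M dx = -3x^2y - x^2y^2 + x^2 + h(y).
Differentiate w.r.t. y and set equal to N: all terms match, so h'(y) = 0 and h is a constant absorbed into C.
General solution: -3x^2y - x^2y^2 + x^2 = C.


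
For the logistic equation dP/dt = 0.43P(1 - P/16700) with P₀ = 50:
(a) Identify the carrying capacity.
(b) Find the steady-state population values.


Logistic ODE dP/dt = 0.43P(1 - P/16700) has equilibria where dP/dt = 0, i.e. P = 0 or P = 16700.
The coefficient (1 - P/K) = 0 when P = K, identifying K = 16700 as the carrying capacity.
(a) K = 16700; (b) equilibria P = 0 and P = 16700.


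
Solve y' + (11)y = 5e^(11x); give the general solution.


P(x) = 11 ⇒ μ = e^(11x).
(μ y)' = 5e^(22x) ⇒ μ y = (5/22)e^(22x) + C.
Divide by μ: y = (5/22)e^(11x) + Ce^(-11x).


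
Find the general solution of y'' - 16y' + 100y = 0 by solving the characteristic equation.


Characteristic equation: r² - 16r + 100 = 0.
Discriminant is negative; roots r = 8 ± 6i (complex conjugate pair).
General solution uses e^(α x)(C₁ cos(β x) + C₂ sin(β x)): y = e^(8x)(C₁cos(6x) + C₂sin(6x)).


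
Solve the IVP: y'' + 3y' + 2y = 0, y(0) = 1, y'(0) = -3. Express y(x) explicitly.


Characteristic roots of r² + 3r + 2 = 0 are -2, -1.
General solution y = c₁ e^(-2x) + c₂ e^(-x).
Apply y(0) = 1: c₁ + c₂ = 1. Apply y'(0) = -3: -2 c₁ - 1 c₂ = -3.
Solve: c₁ = 2, c₂ = -1.
Particular solution: y = 2e^(-2x) - e^(-x).


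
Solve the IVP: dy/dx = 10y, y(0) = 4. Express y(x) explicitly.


General solution of y' = 10y is y = Ce^(10x).
Apply y(0) = 4: C = 4.
Particular solution: y = 4e^(10x).


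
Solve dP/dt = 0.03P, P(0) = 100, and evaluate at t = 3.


The ODE dP/dt = 0.03P has solution P(t) = P(0)e^(0.03t).
Substitute P(0) = 100 and t = 3: P(3) = 100 e^(0.09) ≈ 109.


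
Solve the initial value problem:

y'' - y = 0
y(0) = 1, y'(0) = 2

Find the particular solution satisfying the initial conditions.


Characteristic roots of r² - 1 = 0 are 1, -1.
General solution y = c₁ e^(x) + c₂ e^(-x).
Apply y(0) = 1: c₁ + c₂ = 1. Apply y'(0) = 2: 1 c₁ - 1 c₂ = 2.
Solve: c₁ = 3/2, c₂ = -1/2.
Particular solution: y = (3/2)e^(x) - (1/2)e^(-x).


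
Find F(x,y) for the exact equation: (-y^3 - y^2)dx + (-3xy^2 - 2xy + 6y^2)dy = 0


Check exactness: ∂M/∂y = -3y^2 - 2y and ∂N/∂x = -3y^2 - 2y; equal, so the equation is exact.
Integrate M with respect to x (treating y as constant): ∫M dx = -xy^3 - xy^2 + h(y).
Differentiate w.r.t. y and set equal to N: the x-dependent terms already match, leaving h'(y) = 6y^2. Integrate: h(y) = 2y^3.
So F(x,y) = -xy^3 - xy^2 + 2y^3.
General solution: -xy^3 - xy^2 + 2y^3 = C.


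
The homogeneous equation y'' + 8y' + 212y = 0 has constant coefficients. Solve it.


Characteristic equation: r² + 8r + 212 = 0.
Discriminant is negative; roots r = -4 ± 14i (complex conjugate pair).
General solution uses e^(α x)(C₁ cos(β x) + C₂ sin(β x)): y = e^(-4x)(C₁cos(14x) + C₂sin(14x)).


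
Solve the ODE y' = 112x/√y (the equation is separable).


Separate: √y dy = 112x dx.
Integrate: (2/3)y^(3/2) = 56x² + C.


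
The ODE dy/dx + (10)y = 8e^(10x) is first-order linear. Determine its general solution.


P(x) = 10 ⇒ μ = e^(10x).
(μ y)' = 8e^(20x) ⇒ μ y = (8/20)e^(20x) + C.
Divide by μ: y = (2/5)e^(10x) + Ce^(-10x).


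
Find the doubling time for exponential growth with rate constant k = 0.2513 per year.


Exponential growth: P(t) = P₀ e^(0.2513t). Set P(t)/P₀ = 2: e^(0.2513t) = 2.
Solve: t = ln(2)/0.2513 ≈ 2.76 years.


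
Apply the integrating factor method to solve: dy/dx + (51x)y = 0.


P(x) = 51x ⇒ μ = e^((51/2)x²).
Q(x) = 0 so μ y is constant: y = Ce^(-(51/2)x²).


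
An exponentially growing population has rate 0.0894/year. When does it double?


Exponential growth: P(t) = P₀ e^(0.0894t). Set P(t)/P₀ = 2: e^(0.0894t) = 2.
Solve: t = ln(2)/0.0894 ≈ 7.75 years.


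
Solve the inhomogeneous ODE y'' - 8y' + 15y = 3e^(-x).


Characteristic roots of r² - 8r + 15 = 0 are 3, 5.
y_h = C₁e^(3x) + C₂e^(5x).
Forcing exponent -1 is not a characteristic root; try y_p = Ae^(-x).
Substitute: A·(1 + (-8)·-1 + (15)) = A·24 = 3, so A = 1/8.
General solution: y = C₁e^(3x) + C₂e^(5x) + (1/8)e^(-x).


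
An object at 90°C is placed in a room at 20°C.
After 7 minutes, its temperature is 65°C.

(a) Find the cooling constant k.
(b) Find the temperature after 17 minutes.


Newton's law: T(t) = T_a + (T₀ - T_a)e^(-kt).
(a) Use T(7) = 65: (65 - 20)/(90 - 20) = e^(-k·7), so k = -ln(0.643)/7 ≈ 0.0631.
(b) Apply k to t = 17: T(17) = 20 + (70)e^(-1.073) ≈ 43.9°C.


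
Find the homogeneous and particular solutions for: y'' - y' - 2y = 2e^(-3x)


Characteristic roots of r² - r - 2 = 0 are -1, 2.
y_h = C₁e^(-x) + C₂e^(2x).
Forcing exponent -3 is not a characteristic root; try y_p = Ae^(-3x).
Substitute: A·(9 + (-1)·-3 + (-2)) = A·10 = 2, so A = 1/5.
General solution: y = C₁e^(-x) + C₂e^(2x) + (1/5)e^(-3x).


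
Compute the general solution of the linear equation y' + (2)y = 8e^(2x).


P(x) = 2 ⇒ μ = e^(2x).
(μ y)' = 8e^(4x) ⇒ μ y = (8/4)e^(4x) + C.
Divide by μ: y = 2e^(2x) + Ce^(-2x).


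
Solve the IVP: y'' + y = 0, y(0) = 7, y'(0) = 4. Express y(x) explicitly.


Characteristic roots of r² + 1 = 0 are ±1i, so y = C₁cos(x) + C₂sin(x).
Apply y(0) = 7: C₁ = 7. Differentiate and apply y'(0) = 4: 1·C₂ = 4, so C₂ = 4.
Particular solution: y = 7cos(x) + 4sin(x).


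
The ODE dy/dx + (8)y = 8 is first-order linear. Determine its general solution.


P(x) = 8, Q(x) = 8; integrating factor μ = e^(8x).
(μ y)' = 8e^(8x) ⇒ μ y = e^(8x) + C.
Divide by μ: y = 1 + Ce^(-8x).


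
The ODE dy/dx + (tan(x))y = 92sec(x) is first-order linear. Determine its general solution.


P(x) = tan(x) ⇒ μ = e^(∫tan(x)dx) = sec(x).
(sec(x) y)' = 92sec²(x) ⇒ sec(x) y = 92tan(x) + C.
Multiply by cos(x): y = 92sin(x) + C·cos(x).


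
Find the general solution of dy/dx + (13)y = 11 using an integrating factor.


P(x) = 13, Q(x) = 11; integrating factor μ = e^(13x).
(μ y)' = 11e^(13x) ⇒ μ y = (11/13)e^(13x) + C.
Divide by μ: y = 11/13 + Ce^(-13x).


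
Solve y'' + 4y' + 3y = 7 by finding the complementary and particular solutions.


Characteristic roots of r² + 4r + 3 = 0 are -3, -1.
y_h = C₁e^(-3x) + C₂e^(-x).
Constant forcing; try y_p = A. Then 3A = 7 ⇒ A = 7/3.
General solution: y = C₁e^(-3x) + C₂e^(-x) + 7/3.


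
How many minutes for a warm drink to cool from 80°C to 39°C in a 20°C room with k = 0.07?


From T(t) = T_a + (T₀ - T_a)e^(-kt), set T(t) = 39:
(39 - 20) / (80 - 20) = e^(-0.07t), so t = -ln(0.317)/0.07 ≈ 16.4 minutes.


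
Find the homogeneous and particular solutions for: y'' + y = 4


Homogeneous part: r² + 1 = 0 ⇒ r = ±1i, so y_h = C₁cos(x) + C₂sin(x).
Try constant y_p = A; plug in: 1A = 4 ⇒ A = 4.
General solution: y = C₁cos(x) + C₂sin(x) + 4.


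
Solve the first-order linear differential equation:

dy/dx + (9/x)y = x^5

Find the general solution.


P(x) = 9/x ⇒ μ = x^9.
(x^9 y)' = x^14 ⇒ x^9 y = x^15/(15) + C.
Solve for y: y = (1/15)x^6 + C/x^9.


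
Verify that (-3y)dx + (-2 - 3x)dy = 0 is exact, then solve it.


Check exactness: ∂M/∂y = -3 and ∂N/∂x = -3; equal, so the equation is exact.
Integrate M with respect to x (treating y as constant): ∫M dx = -3xy + h(y).
Differentiate w.r.t. y and set equal to N: the x-dependent terms already match, leaving h'(y) = -2. Integrate: h(y) = -2y.
So F(x,y) = -2y - 3xy.
General solution: -2y - 3xy = C.


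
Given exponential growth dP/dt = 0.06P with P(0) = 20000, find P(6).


The ODE dP/dt = 0.06P has solution P(t) = P(0)e^(0.06t).
Substitute P(0) = 20000 and t = 6: P(6) = 20000 e^(0.36) ≈ 28667.


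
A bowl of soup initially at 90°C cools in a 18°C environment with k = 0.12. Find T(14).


Newton's law: dT/dt = -k(T - T_a) has solution T(t) = T_a + (T₀ - T_a)e^(-kt).
Plug in T_a = 18, T₀ = 90, k = 0.12, t = 14: T(14) = 18 + (72)e^(-1.68) ≈ 31.4°C.


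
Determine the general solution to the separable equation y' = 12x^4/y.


Separate variables: y dy = 12x^4 dx.
Integrate both sides: y²/2 = (12/5)x^5 + C₀.
Multiply by 2: y² = (24/5)x^5 + C.


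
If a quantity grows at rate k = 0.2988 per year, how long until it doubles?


Exponential growth: P(t) = P₀ e^(0.2988t). Set P(t)/P₀ = 2: e^(0.2988t) = 2.
Solve: t = ln(2)/0.2988 ≈ 2.32 years.


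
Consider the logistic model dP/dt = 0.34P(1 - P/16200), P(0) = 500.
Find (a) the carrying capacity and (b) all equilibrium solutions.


Logistic ODE dP/dt = 0.34P(1 - P/16200) has equilibria where dP/dt = 0, i.e. P = 0 or P = 16200.
The coefficient (1 - P/K) = 0 when P = K, identifying K = 16200 as the carrying capacity.
(a) K = 16200; (b) equilibria P = 0 and P = 16200.


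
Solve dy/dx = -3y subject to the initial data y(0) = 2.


General solution of y' = -3y is y = Ce^(-3x).
Apply y(0) = 2: C = 2.
Particular solution: y = 2e^(-3x).


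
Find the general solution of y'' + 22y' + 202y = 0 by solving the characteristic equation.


Characteristic equation: r² + 22r + 202 = 0.
Discriminant is negative; roots r = -11 ± 9i (complex conjugate pair).
General solution uses e^(α x)(C₁ cos(β x) + C₂ sin(β x)): y = e^(-11x)(C₁cos(9x) + C₂sin(9x)).


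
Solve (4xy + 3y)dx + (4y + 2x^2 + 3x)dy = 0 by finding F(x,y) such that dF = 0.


Check exactness: ∂M/∂y = 4x + 3 and ∂N/∂x = 4x + 3; equal, so the equation is exact.
Integrate M with respect to x (treating y as constant): ∫M dx = 2x^2y + 3xy + h(y).
Differentiate w.r.t. y and set equal to N: the x-dependent terms already match, leaving h'(y) = 4y. Integrate: h(y) = 2y^2.
So F(x,y) = 2y^2 + 2x^2y + 3xy.
General solution: 2y^2 + 2x^2y + 3xy = C.


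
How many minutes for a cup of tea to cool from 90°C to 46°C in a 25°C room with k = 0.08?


From T(t) = T_a + (T₀ - T_a)e^(-kt), set T(t) = 46:
(46 - 25) / (90 - 25) = e^(-0.08t), so t = -ln(0.323)/0.08 ≈ 14.1 minutes.


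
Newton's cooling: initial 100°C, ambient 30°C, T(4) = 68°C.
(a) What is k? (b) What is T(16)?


Newton's law: T(t) = T_a + (T₀ - T_a)e^(-kt).
(a) Use T(4) = 68: (68 - 30)/(100 - 30) = e^(-k·4), so k = -ln(0.543)/4 ≈ 0.1527.
(b) Apply k to t = 16: T(16) = 30 + (70)e^(-2.444) ≈ 36.1°C.


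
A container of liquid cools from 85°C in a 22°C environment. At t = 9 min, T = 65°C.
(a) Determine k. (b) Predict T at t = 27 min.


Newton's law: T(t) = T_a + (T₀ - T_a)e^(-kt).
(a) Use T(9) = 65: (65 - 22)/(85 - 22) = e^(-k·9), so k = -ln(0.683)/9 ≈ 0.0424.
(b) Apply k to t = 27: T(27) = 22 + (63)e^(-1.146) ≈ 42.0°C.


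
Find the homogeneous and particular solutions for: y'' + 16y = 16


Homogeneous part: r² + 16 = 0 ⇒ r = ±4i, so y_h = C₁cos(4x) + C₂sin(4x).
Try constant y_p = A; plug in: 16A = 16 ⇒ A = 1.
General solution: y = C₁cos(4x) + C₂sin(4x) + 1.


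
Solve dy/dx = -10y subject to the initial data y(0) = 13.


General solution of y' = -10y is y = Ce^(-10x).
Apply y(0) = 13: C = 13.
Particular solution: y = 13e^(-10x).


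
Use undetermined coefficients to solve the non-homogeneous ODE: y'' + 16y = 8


Homogeneous part: r² + 16 = 0 ⇒ r = ±4i, so y_h = C₁cos(4x) + C₂sin(4x).
Try constant y_p = A; plug in: 16A = 8 ⇒ A = 1/2.
General solution: y = C₁cos(4x) + C₂sin(4x) + 1/2.


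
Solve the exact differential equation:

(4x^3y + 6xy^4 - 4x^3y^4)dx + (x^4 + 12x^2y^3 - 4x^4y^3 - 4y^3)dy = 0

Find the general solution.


Check exactness: ∂M/∂y = 4x^3 + 24xy^3 - 16x^3y^3 and ∂N/∂x = 4x^3 + 24xy^3 - 16x^3y^3; equal, so the equation is exact.
Integrate M with respect to x (treating y as constant): ∫M dx = x^4y + 3x^2y^4 - x^4y^4 + h(y).
Differentiate w.r.t. y and set equal to N: the x-dependent terms already match, leaving h'(y) = -4y^3. Integrate: h(y) = -y^4.
So F(x,y) = x^4y + 3x^2y^4 - x^4y^4 - y^4.
General solution: x^4y + 3x^2y^4 - x^4y^4 - y^4 = C.


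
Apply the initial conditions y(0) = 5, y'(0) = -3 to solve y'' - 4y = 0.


Characteristic roots of r² - 4 = 0 are -2, 2.
General solution y = c₁ e^(-2x) + c₂ e^(2x).
Apply y(0) = 5: c₁ + c₂ = 5. Apply y'(0) = -3: -2 c₁ + 2 c₂ = -3.
Solve: c₁ = 13/4, c₂ = 7/4.
Particular solution: y = (13/4)e^(-2x) + (7/4)e^(2x).


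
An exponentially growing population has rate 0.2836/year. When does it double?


Exponential growth: P(t) = P₀ e^(0.2836t). Set P(t)/P₀ = 2: e^(0.2836t) = 2.
Solve: t = ln(2)/0.2836 ≈ 2.44 years.


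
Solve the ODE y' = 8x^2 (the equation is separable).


Integrate both sides with respect to x: y = ∫ 8x^2 dx = (8/3)x^3 + C.


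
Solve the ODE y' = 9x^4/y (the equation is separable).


Separate variables: y dy = 9x^4 dx.
Integrate both sides: y²/2 = (9/5)x^5 + C₀.
Multiply by 2: y² = (18/5)x^5 + C.


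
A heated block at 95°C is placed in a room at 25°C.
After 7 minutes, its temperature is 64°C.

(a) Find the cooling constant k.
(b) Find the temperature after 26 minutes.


Newton's law: T(t) = T_a + (T₀ - T_a)e^(-kt).
(a) Use T(7) = 64: (64 - 25)/(95 - 25) = e^(-k·7), so k = -ln(0.557)/7 ≈ 0.0836.
(b) Apply k to t = 26: T(26) = 25 + (70)e^(-2.173) ≈ 33.0°C.


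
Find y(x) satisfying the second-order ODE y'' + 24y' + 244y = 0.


Characteristic equation: r² + 24r + 244 = 0.
Discriminant is negative; roots r = -12 ± 10i (complex conjugate pair).
General solution uses e^(α x)(C₁ cos(β x) + C₂ sin(β x)): y = e^(-12x)(C₁cos(10x) + C₂sin(10x)).


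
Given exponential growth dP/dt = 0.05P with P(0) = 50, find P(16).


The ODE dP/dt = 0.05P has solution P(t) = P(0)e^(0.05t).
Substitute P(0) = 50 and t = 16: P(16) = 50 e^(0.80) ≈ 111.


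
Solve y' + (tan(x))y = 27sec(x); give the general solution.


P(x) = tan(x) ⇒ μ = e^(∫tan(x)dx) = sec(x).
(sec(x) y)' = 27sec²(x) ⇒ sec(x) y = 27tan(x) + C.
Multiply by cos(x): y = 27sin(x) + C·cos(x).


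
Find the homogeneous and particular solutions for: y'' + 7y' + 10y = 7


Characteristic roots of r² + 7r + 10 = 0 are -2, -5.
y_h = C₁e^(-2x) + C₂e^(-5x).
Constant forcing; try y_p = A. Then 10A = 7 ⇒ A = 7/10.
General solution: y = C₁e^(-2x) + C₂e^(-5x) + 7/10.


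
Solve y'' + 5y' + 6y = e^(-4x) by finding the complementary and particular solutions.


Characteristic roots of r² + 5r + 6 = 0 are -2, -3.
y_h = C₁e^(-2x) + C₂e^(-3x).
Forcing exponent -4 is not a characteristic root; try y_p = Ae^(-4x).
Substitute: A·(16 + (5)·-4 + (6)) = A·2 = 1, so A = 1/2.
General solution: y = C₁e^(-2x) + C₂e^(-3x) + (1/2)e^(-4x).


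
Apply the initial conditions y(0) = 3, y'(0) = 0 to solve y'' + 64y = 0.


Characteristic roots of r² + 64 = 0 are ±8i, so y = C₁cos(8x) + C₂sin(8x).
Apply y(0) = 3: C₁ = 3. Differentiate and apply y'(0) = 0: 8·C₂ = 0, so C₂ = 0.
Particular solution: y = 3cos(8x).


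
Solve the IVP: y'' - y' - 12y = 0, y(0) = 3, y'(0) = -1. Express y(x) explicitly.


Characteristic roots of r² - r - 12 = 0 are 4, -3.
General solution y = c₁ e^(4x) + c₂ e^(-3x).
Apply y(0) = 3: c₁ + c₂ = 3. Apply y'(0) = -1: 4 c₁ - 3 c₂ = -1.
Solve: c₁ = 8/7, c₂ = 13/7.
Particular solution: y = (8/7)e^(4x) + (13/7)e^(-3x).


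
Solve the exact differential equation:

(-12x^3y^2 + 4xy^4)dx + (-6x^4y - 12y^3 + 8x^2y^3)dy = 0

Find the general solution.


Check exactness: ∂M/∂y = -24x^3y + 16xy^3 and ∂N/∂x = -24x^3y + 16xy^3; equal, so the equation is exact.
Integrate M with respect to x (treating y as constant): ∫M dx = -3x^4y^2 + 2x^2y^4 + h(y).
Differentiate w.r.t. y and set equal to N: the x-dependent terms already match, leaving h'(y) = -12y^3. Integrate: h(y) = -3y^4.
So F(x,y) = -3x^4y^2 - 3y^4 + 2x^2y^4.
General solution: -3x^4y^2 - 3y^4 + 2x^2y^4 = C.


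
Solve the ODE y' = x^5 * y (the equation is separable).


Separate variables: dy/y = x^5 dx.
Integrate: ln|y| = (1/6)x^6 + C₀.
Exponentiate: y = Ce^((1/6)x^6).


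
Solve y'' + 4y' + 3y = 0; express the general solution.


Characteristic equation: r² + 4r + 3 = 0.
Factor: (r + 3)(r + 1) = 0 ⇒ r = -3, -1 (distinct real).
General solution: y = C₁e^(-3x) + C₂e^(-x).


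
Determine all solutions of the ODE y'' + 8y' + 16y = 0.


Characteristic equation: r² + 8r + 16 = 0, i.e. (r + 4)² = 0.
Repeated root r = -4; include an x factor for the second linearly independent solution.
General solution: y = (C₁ + C₂x)e^(-4x).


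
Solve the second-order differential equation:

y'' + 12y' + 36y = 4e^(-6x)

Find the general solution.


Characteristic polynomial (r + 6)² = 0; repeated root r = -6.
y_h = (C₁ + C₂x)e^(-6x). Forcing matches the repeated root (resonance), so try y_p = Ax² e^(-6x).
Substitute and solve for A: 2A = 4, so A = 2.
General solution: y = (C₁ + C₂x + 2x²)e^(-6x).


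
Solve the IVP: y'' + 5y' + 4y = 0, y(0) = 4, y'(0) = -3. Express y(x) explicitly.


Characteristic roots of r² + 5r + 4 = 0 are -1, -4.
General solution y = c₁ e^(-x) + c₂ e^(-4x).
Apply y(0) = 4: c₁ + c₂ = 4. Apply y'(0) = -3: -1 c₁ - 4 c₂ = -3.
Solve: c₁ = 13/3, c₂ = -1/3.
Particular solution: y = (13/3)e^(-x) - (1/3)e^(-4x).


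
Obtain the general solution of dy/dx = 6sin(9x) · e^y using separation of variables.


Separate: e^(-y) dy = 6sin(9x) dx.
Integrate: -e^(-y) = -(2/3)cos(9x) + C₀.
Rearrange: e^(-y) = (2/3)cos(9x) + C.


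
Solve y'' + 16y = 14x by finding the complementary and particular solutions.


Homogeneous: r² + 16 = 0 ⇒ r = ±4i, y_h = C₁cos(4x) + C₂sin(4x).
Polynomial forcing; try y_p = Ax + B. Then y_p'' + 16 y_p = 16(Ax + B) = 14x, so B = 0 and A = 7/8.
General solution: y = C₁cos(4x) + C₂sin(4x) + (7/8)x.


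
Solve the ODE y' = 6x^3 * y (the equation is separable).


Separate variables: dy/y = 6x^3 dx.
Integrate: ln|y| = (3/2)x^4 + C₀.
Exponentiate: y = Ce^((3/2)x^4).


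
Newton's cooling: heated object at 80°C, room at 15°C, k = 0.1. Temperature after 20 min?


Newton's law: dT/dt = -k(T - T_a) has solution T(t) = T_a + (T₀ - T_a)e^(-kt).
Plug in T_a = 15, T₀ = 80, k = 0.1, t = 20: T(20) = 15 + (65)e^(-2.00) ≈ 23.8°C.


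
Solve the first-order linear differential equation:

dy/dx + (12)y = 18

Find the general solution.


P(x) = 12, Q(x) = 18; integrating factor μ = e^(12x).
(μ y)' = 18e^(12x) ⇒ μ y = (3/2)e^(12x) + C.
Divide by μ: y = 3/2 + Ce^(-12x).


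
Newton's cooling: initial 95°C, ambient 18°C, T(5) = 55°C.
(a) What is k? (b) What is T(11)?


Newton's law: T(t) = T_a + (T₀ - T_a)e^(-kt).
(a) Use T(5) = 55: (55 - 18)/(95 - 18) = e^(-k·5), so k = -ln(0.481)/5 ≈ 0.1466.
(b) Apply k to t = 11: T(11) = 18 + (77)e^(-1.612) ≈ 33.4°C.


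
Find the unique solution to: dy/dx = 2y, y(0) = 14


General solution of y' = 2y is y = Ce^(2x).
Apply y(0) = 14: C = 14.
Particular solution: y = 14e^(2x).


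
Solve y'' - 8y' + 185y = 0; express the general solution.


Characteristic equation: r² - 8r + 185 = 0.
Discriminant is negative; roots r = 4 ± 13i (complex conjugate pair).
General solution uses e^(α x)(C₁ cos(β x) + C₂ sin(β x)): y = e^(4x)(C₁cos(13x) + C₂sin(13x)).


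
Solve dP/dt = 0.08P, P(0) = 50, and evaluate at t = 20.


The ODE dP/dt = 0.08P has solution P(t) = P(0)e^(0.08t).
Substitute P(0) = 50 and t = 20: P(20) = 50 e^(1.60) ≈ 248.


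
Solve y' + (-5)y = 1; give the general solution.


P(x) = -5 ⇒ μ = e^(-5x).
(μ y)' = e^(-5x) ⇒ μ y = -(1/5)e^(-5x) + C.
Divide by μ: y = -1/5 + Ce^(5x).


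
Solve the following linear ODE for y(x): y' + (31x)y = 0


P(x) = 31x ⇒ μ = e^((31/2)x²).
Q(x) = 0 so μ y is constant: y = Ce^(-(31/2)x²).


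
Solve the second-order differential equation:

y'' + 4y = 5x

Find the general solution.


Homogeneous: r² + 4 = 0 ⇒ r = ±2i, y_h = C₁cos(2x) + C₂sin(2x).
Polynomial forcing; try y_p = Ax + B. Then y_p'' + 4 y_p = 4(Ax + B) = 5x, so B = 0 and A = 5/4.
General solution: y = C₁cos(2x) + C₂sin(2x) + (5/4)x.


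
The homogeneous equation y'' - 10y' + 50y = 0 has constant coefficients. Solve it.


Characteristic equation: r² - 10r + 50 = 0.
Discriminant is negative; roots r = 5 ± 5i (complex conjugate pair).
General solution uses e^(α x)(C₁ cos(β x) + C₂ sin(β x)): y = e^(5x)(C₁cos(5x) + C₂sin(5x)).
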